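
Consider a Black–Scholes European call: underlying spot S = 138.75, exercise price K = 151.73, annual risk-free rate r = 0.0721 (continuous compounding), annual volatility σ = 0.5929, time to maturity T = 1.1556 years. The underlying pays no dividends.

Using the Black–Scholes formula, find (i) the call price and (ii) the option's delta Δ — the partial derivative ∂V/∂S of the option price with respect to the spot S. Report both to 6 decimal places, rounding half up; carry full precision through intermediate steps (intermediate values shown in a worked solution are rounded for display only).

σ√T = 0.5929·√1.1556 = 0.637361
d₁ = (ln(S/K) + (r+σ²/2)T) / (σ√T) = (ln(138.75/151.73) + (0.0721+0.5929²/2)·1.1556) / 0.637361 = (-0.089429 + 0.286433) / 0.637361 = 0.309094
d₂ = d₁ − σ√T = 0.309094 − 0.637361 = -0.328267
e^{−rT} = e^{−0.0721·1.1556} = 0.920058
N(d₁) = 0.621375,  N(d₂) = 0.371355
Call price V = S·N(d₁) − K·e^{−rT}·N(d₂) = 86.215765 − 51.841288 = 34.374477
Δ = N(d₁) = 0.621375

price = 34.374477
Δ = 0.621375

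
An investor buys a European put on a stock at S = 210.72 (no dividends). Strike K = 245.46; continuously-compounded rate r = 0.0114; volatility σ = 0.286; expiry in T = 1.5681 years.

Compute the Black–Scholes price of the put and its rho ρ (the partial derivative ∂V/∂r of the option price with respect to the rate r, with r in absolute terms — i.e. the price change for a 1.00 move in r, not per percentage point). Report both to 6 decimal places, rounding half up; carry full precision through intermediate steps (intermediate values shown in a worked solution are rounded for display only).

price = 49.519327
ρ = -268.683354

σ√T = 0.286·√1.5681 = 0.358140
d₁ = (ln(S/K) + (r+σ²/2)T) / (σ√T) = (ln(210.72/245.46) + (0.0114+0.286²/2)·1.5681) / 0.358140 = (-0.152604 + 0.082008) / 0.358140 = -0.197116
d₂ = d₁ − σ√T = -0.197116 − 0.358140 = -0.555256
e^{−rT} = e^{−0.0114·1.5681} = 0.982282
N(−d₁) = 0.578132,  N(−d₂) = 0.710640
Put price V = K·e^{−rT}·N(−d₂) − S·N(−d₁) = 171.343252 − 121.823925 = 49.519327
ρ = −K·T·e^{−rT}·N(−d₂) = -268.683354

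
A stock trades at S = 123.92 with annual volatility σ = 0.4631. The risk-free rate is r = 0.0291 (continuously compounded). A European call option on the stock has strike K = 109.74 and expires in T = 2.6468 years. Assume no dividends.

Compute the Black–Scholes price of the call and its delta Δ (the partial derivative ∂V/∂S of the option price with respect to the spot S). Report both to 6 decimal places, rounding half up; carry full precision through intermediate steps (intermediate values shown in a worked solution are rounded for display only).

σ√T = 0.4631·√2.6468 = 0.753417
d₁ = (ln(S/K) + (r+σ²/2)T) / (σ√T) = (ln(123.92/109.74) + (0.0291+0.4631²/2)·2.6468) / 0.753417 = (0.121522 + 0.360840) / 0.753417 = 0.640233
d₂ = d₁ − σ√T = 0.640233 − 0.753417 = -0.113183
e^{−rT} = e^{−0.0291·2.6468} = 0.925870
N(d₁) = 0.738990,  N(d₂) = 0.454943
Call price V = S·N(d₁) − K·e^{−rT}·N(d₂) = 91.575586 − 46.224405 = 45.351181
Δ = N(d₁) = 0.738990

price = 45.351181
Δ = 0.738990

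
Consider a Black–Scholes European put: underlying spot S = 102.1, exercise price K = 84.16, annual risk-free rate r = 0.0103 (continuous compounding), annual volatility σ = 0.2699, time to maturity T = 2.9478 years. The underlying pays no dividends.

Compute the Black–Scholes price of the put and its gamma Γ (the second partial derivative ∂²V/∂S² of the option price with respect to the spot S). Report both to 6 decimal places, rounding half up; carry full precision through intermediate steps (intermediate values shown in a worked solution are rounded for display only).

price = 8.483436
Γ = 0.006534

σ√T = 0.2699·√2.9478 = 0.463396
d₁ = (ln(S/K) + (r+σ²/2)T) / (σ√T) = (ln(102.1/84.16) + (0.0103+0.2699²/2)·2.9478) / 0.463396 = (0.193233 + 0.137730) / 0.463396 = 0.714213
d₂ = d₁ − σ√T = 0.714213 − 0.463396 = 0.250817
e^{−rT} = e^{−0.0103·2.9478} = 0.970094
N(−d₁) = 0.237548,  N(−d₂) = 0.400978
Put price V = K·e^{−rT}·N(−d₂) − S·N(−d₁) = 32.737068 − 24.253631 = 8.483436
φ(d₁) = (1/√(2π))·e^{−d₁²/2} = 0.309132
Γ = φ(d₁) / (S·σ·√T) = 0.006534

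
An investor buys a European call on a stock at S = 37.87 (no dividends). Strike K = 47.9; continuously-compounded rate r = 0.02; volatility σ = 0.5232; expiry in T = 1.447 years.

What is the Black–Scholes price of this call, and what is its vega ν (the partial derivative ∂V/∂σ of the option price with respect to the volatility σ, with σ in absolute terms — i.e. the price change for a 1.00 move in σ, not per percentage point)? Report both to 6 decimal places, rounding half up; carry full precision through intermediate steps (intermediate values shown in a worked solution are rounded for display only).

σ√T = 0.5232·√1.447 = 0.629364
d₁ = (ln(S/K) + (r+σ²/2)T) / (σ√T) = (ln(37.87/47.9) + (0.02+0.5232²/2)·1.447) / 0.629364 = (-0.234956 + 0.226990) / 0.629364 = -0.012658
d₂ = d₁ − σ√T = -0.012658 − 0.629364 = -0.642022
e^{−rT} = e^{−0.02·1.447} = 0.971475
N(d₁) = 0.494950,  N(d₂) = 0.260429
Call price V = S·N(d₁) − K·e^{−rT}·N(d₂) = 18.743765 − 12.118724 = 6.625041
φ(d₁) = (1/√(2π))·e^{−d₁²/2} = 0.398910
ν = S·φ(d₁)·√T = 18.172088

price = 6.625041
ν = 18.172088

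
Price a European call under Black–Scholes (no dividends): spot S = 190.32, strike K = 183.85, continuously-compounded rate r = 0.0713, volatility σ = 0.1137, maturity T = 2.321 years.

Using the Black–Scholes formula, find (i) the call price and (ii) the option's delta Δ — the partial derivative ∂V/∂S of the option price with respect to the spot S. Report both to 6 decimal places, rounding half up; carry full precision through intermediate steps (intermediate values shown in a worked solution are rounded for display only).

σ√T = 0.1137·√2.321 = 0.173220
d₁ = (ln(S/K) + (r+σ²/2)T) / (σ√T) = (ln(190.32/183.85) + (0.0713+0.1137²/2)·2.321) / 0.173220 = (0.034587 + 0.180490) / 0.173220 = 1.241638
d₂ = d₁ − σ√T = 1.241638 − 0.173220 = 1.068418
e^{−rT} = e^{−0.0713·2.321} = 0.847481
N(d₁) = 0.892815,  N(d₂) = 0.857334
Call price V = S·N(d₁) − K·e^{−rT}·N(d₂) = 169.920538 − 133.580623 = 36.339915
Δ = N(d₁) = 0.892815

price = 36.339915
Δ = 0.892815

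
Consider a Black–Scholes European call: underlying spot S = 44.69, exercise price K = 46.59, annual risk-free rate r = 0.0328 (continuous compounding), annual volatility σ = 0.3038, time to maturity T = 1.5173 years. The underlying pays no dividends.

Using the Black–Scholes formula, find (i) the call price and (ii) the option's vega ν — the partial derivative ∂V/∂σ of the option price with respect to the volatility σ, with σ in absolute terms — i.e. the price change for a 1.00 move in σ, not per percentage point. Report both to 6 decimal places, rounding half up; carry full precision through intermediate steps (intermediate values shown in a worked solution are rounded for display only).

σ√T = 0.3038·√1.5173 = 0.374217
d₁ = (ln(S/K) + (r+σ²/2)T) / (σ√T) = (ln(44.69/46.59) + (0.0328+0.3038²/2)·1.5173) / 0.374217 = (-0.041636 + 0.119787) / 0.374217 = 0.208837
d₂ = d₁ − σ√T = 0.208837 − 0.374217 = -0.165380
e^{−rT} = e^{−0.0328·1.5173} = 0.951451
N(d₁) = 0.582712,  N(d₂) = 0.434323
Call price V = S·N(d₁) − K·e^{−rT}·N(d₂) = 26.041415 − 19.252688 = 6.788727
φ(d₁) = (1/√(2π))·e^{−d₁²/2} = 0.390337
ν = S·φ(d₁)·√T = 21.487491

price = 6.788727
ν = 21.487491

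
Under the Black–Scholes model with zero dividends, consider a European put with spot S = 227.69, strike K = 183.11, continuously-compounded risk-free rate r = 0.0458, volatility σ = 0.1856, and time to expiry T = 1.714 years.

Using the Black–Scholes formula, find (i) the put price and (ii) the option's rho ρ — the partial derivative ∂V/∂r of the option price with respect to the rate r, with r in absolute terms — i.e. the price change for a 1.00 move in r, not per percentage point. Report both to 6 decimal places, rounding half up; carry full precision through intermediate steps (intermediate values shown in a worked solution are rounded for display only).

σ√T = 0.1856·√1.714 = 0.242987
d₁ = (ln(S/K) + (r+σ²/2)T) / (σ√T) = (ln(227.69/183.11) + (0.0458+0.1856²/2)·1.714) / 0.242987 = (0.217898 + 0.108023) / 0.242987 = 1.341308
d₂ = d₁ − σ√T = 1.341308 − 0.242987 = 1.098320
e^{−rT} = e^{−0.0458·1.714} = 0.924501
N(−d₁) = 0.089910,  N(−d₂) = 0.136032
Put price V = K·e^{−rT}·N(−d₂) − S·N(−d₁) = 23.028277 − 20.471675 = 2.556602
ρ = −K·T·e^{−rT}·N(−d₂) = -39.470466

price = 2.556602
ρ = -39.470466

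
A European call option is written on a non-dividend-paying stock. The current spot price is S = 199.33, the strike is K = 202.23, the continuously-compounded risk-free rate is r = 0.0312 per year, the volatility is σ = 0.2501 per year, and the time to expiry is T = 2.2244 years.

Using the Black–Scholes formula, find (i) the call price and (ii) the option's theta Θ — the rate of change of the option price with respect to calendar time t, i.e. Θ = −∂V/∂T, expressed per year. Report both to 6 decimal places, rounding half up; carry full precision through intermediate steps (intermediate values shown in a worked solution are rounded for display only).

price = 34.339407
Θ = -9.157379

σ√T = 0.2501·√2.2244 = 0.373010
d₁ = (ln(S/K) + (r+σ²/2)T) / (σ√T) = (ln(199.33/202.23) + (0.0312+0.2501²/2)·2.2244) / 0.373010 = (-0.014444 + 0.138969) / 0.373010 = 0.333840
d₂ = d₁ − σ√T = 0.333840 − 0.373010 = -0.039170
e^{−rT} = e^{−0.0312·2.2244} = 0.932952
N(d₁) = 0.630750,  N(d₂) = 0.484377
Call price V = S·N(d₁) − K·e^{−rT}·N(d₂) = 125.727352 − 91.387945 = 34.339407
φ(d₁) = (1/√(2π))·e^{−d₁²/2} = 0.377319
Θ = −S·φ(d₁)·σ/(2√T) − r·K·e^{−rT}·N(d₂) = −6.306075 − 2.851304 = -9.157379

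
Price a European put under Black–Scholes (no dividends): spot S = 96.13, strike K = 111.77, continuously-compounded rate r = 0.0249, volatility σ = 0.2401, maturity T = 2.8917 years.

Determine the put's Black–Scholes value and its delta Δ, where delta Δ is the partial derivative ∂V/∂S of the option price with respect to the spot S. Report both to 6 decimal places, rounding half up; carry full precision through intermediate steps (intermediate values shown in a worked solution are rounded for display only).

price = 20.420191
Δ = -0.495494

σ√T = 0.2401·√2.8917 = 0.408290
d₁ = (ln(S/K) + (r+σ²/2)T) / (σ√T) = (ln(96.13/111.77) + (0.0249+0.2401²/2)·2.8917) / 0.408290 = (-0.150742 + 0.155354) / 0.408290 = 0.011296
d₂ = d₁ − σ√T = 0.011296 − 0.408290 = -0.396994
e^{−rT} = e^{−0.0249·2.8917} = 0.930528
N(−d₁) = 0.495494,  N(−d₂) = 0.654314
Put price V = K·e^{−rT}·N(−d₂) − S·N(−d₁) = 68.052003 − 47.631812 = 20.420191
Δ = −N(−d₁) = -0.495494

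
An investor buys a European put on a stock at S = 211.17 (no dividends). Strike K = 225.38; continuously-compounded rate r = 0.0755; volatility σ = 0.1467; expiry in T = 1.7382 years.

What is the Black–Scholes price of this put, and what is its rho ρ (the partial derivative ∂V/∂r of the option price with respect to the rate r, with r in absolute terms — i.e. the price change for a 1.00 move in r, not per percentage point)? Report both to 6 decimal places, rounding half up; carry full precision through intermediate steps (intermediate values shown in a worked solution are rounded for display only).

σ√T = 0.1467·√1.7382 = 0.193410
d₁ = (ln(S/K) + (r+σ²/2)T) / (σ√T) = (ln(211.17/225.38) + (0.0755+0.1467²/2)·1.7382) / 0.193410 = (-0.065124 + 0.149938) / 0.193410 = 0.438516
d₂ = d₁ − σ√T = 0.438516 − 0.193410 = 0.245105
e^{−rT} = e^{−0.0755·1.7382} = 0.877012
N(−d₁) = 0.330506,  N(−d₂) = 0.403187
Put price V = K·e^{−rT}·N(−d₂) − S·N(−d₁) = 79.694463 − 69.793001 = 9.901462
ρ = −K·T·e^{−rT}·N(−d₂) = -138.524916

price = 9.901462
ρ = -138.524916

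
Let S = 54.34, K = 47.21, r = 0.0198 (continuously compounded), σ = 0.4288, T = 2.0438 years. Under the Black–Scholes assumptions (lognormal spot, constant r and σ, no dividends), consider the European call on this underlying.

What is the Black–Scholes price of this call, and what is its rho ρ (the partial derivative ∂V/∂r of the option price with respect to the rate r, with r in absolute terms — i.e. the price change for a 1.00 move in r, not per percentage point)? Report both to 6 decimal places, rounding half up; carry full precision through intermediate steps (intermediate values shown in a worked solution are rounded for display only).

price = 17.003737
ρ = 45.922092

σ√T = 0.4288·√2.0438 = 0.613019
d₁ = (ln(S/K) + (r+σ²/2)T) / (σ√T) = (ln(54.34/47.21) + (0.0198+0.4288²/2)·2.0438) / 0.613019 = (0.140655 + 0.228363) / 0.613019 = 0.601969
d₂ = d₁ − σ√T = 0.601969 − 0.613019 = -0.011050
e^{−rT} = e^{−0.0198·2.0438} = 0.960341
N(d₁) = 0.726403,  N(d₂) = 0.495592
Call price V = S·N(d₁) − K·e^{−rT}·N(d₂) = 39.472713 − 22.468976 = 17.003737
ρ = K·T·e^{−rT}·N(d₂) = 45.922092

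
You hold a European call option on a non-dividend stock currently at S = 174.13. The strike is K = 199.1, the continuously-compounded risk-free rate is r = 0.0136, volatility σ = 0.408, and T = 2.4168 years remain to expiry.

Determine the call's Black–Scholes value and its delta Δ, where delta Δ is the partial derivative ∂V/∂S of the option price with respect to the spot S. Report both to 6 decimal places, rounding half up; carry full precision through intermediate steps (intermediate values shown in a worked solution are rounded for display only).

σ√T = 0.408·√2.4168 = 0.634279
d₁ = (ln(S/K) + (r+σ²/2)T) / (σ√T) = (ln(174.13/199.1) + (0.0136+0.408²/2)·2.4168) / 0.634279 = (-0.134005 + 0.234024) / 0.634279 = 0.157688
d₂ = d₁ − σ√T = 0.157688 − 0.634279 = -0.476591
e^{−rT} = e^{−0.0136·2.4168} = 0.967666
N(d₁) = 0.562649,  N(d₂) = 0.316827
Call price V = S·N(d₁) − K·e^{−rT}·N(d₂) = 97.974044 − 61.040561 = 36.933483
Δ = N(d₁) = 0.562649

price = 36.933483
Δ = 0.562649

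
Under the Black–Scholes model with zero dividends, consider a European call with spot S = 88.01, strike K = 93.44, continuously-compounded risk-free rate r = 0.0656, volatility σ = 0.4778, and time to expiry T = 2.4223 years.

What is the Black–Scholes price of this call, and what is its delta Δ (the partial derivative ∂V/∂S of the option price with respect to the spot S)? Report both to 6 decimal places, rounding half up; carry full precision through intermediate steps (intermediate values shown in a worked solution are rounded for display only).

σ√T = 0.4778·√2.4223 = 0.743635
d₁ = (ln(S/K) + (r+σ²/2)T) / (σ√T) = (ln(88.01/93.44) + (0.0656+0.4778²/2)·2.4223) / 0.743635 = (-0.059869 + 0.435400) / 0.743635 = 0.504993
d₂ = d₁ − σ√T = 0.504993 − 0.743635 = -0.238643
e^{−rT} = e^{−0.0656·2.4223} = 0.853079
N(d₁) = 0.693218,  N(d₂) = 0.405691
Call price V = S·N(d₁) − K·e^{−rT}·N(d₂) = 61.010125 − 32.338359 = 28.671767
Δ = N(d₁) = 0.693218

price = 28.671767
Δ = 0.693218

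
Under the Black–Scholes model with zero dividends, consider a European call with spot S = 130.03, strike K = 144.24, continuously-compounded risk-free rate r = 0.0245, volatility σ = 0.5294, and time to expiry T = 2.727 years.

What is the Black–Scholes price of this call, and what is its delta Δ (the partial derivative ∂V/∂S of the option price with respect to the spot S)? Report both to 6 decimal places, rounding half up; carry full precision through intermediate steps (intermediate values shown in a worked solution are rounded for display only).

σ√T = 0.5294·√2.727 = 0.874232
d₁ = (ln(S/K) + (r+σ²/2)T) / (σ√T) = (ln(130.03/144.24) + (0.0245+0.5294²/2)·2.727) / 0.874232 = (-0.103713 + 0.448952) / 0.874232 = 0.394905
d₂ = d₁ − σ√T = 0.394905 − 0.874232 = -0.479326
e^{−rT} = e^{−0.0245·2.727} = 0.935372
N(d₁) = 0.653544,  N(d₂) = 0.315853
Call price V = S·N(d₁) − K·e^{−rT}·N(d₂) = 84.980269 − 42.614278 = 42.365991
Δ = N(d₁) = 0.653544

price = 42.365991
Δ = 0.653544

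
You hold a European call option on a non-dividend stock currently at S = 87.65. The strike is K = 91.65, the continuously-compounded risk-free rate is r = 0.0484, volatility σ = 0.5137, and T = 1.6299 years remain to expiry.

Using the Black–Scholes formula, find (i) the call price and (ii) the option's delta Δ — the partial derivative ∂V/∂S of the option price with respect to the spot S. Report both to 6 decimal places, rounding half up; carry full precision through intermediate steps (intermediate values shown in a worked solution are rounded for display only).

price = 23.653946
Δ = 0.648085

σ√T = 0.5137·√1.6299 = 0.655828
d₁ = (ln(S/K) + (r+σ²/2)T) / (σ√T) = (ln(87.65/91.65) + (0.0484+0.5137²/2)·1.6299) / 0.655828 = (-0.044625 + 0.293942) / 0.655828 = 0.380156
d₂ = d₁ − σ√T = 0.380156 − 0.655828 = -0.275672
e^{−rT} = e^{−0.0484·1.6299} = 0.924144
N(d₁) = 0.648085,  N(d₂) = 0.391400
Call price V = S·N(d₁) − K·e^{−rT}·N(d₂) = 56.804670 − 33.150724 = 23.653946
Δ = N(d₁) = 0.648085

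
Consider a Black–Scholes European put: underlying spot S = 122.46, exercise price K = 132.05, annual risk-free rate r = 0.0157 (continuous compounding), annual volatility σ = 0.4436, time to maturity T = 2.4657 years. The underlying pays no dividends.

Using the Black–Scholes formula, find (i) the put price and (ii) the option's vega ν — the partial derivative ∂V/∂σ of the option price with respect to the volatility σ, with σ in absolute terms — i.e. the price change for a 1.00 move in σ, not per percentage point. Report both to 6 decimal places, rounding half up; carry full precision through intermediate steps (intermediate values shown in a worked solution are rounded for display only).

price = 36.310978
ν = 73.434142

σ√T = 0.4436·√2.4657 = 0.696565
d₁ = (ln(S/K) + (r+σ²/2)T) / (σ√T) = (ln(122.46/132.05) + (0.0157+0.4436²/2)·2.4657) / 0.696565 = (-0.075396 + 0.281313) / 0.696565 = 0.295617
d₂ = d₁ − σ√T = 0.295617 − 0.696565 = -0.400948
e^{−rT} = e^{−0.0157·2.4657} = 0.962028
N(−d₁) = 0.383761,  N(−d₂) = 0.655771
Put price V = K·e^{−rT}·N(−d₂) − S·N(−d₁) = 83.306369 − 46.995392 = 36.310978
φ(d₁) = (1/√(2π))·e^{−d₁²/2} = 0.381886
ν = S·φ(d₁)·√T = 73.434142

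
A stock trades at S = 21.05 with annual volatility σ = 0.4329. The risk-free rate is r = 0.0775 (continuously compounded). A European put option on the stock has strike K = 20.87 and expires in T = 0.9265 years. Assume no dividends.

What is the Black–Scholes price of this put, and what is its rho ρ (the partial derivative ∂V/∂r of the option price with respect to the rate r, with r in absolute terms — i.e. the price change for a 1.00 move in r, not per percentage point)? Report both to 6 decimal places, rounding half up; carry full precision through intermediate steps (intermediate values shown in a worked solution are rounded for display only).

price = 2.587931
ρ = -9.108820

σ√T = 0.4329·√0.9265 = 0.416687
d₁ = (ln(S/K) + (r+σ²/2)T) / (σ√T) = (ln(21.05/20.87) + (0.0775+0.4329²/2)·0.9265) / 0.416687 = (0.008588 + 0.158618) / 0.416687 = 0.401274
d₂ = d₁ − σ√T = 0.401274 − 0.416687 = -0.015413
e^{−rT} = e^{−0.0775·0.9265} = 0.930714
N(−d₁) = 0.344109,  N(−d₂) = 0.506149
Put price V = K·e^{−rT}·N(−d₂) − S·N(−d₁) = 9.831430 − 7.243499 = 2.587931
ρ = −K·T·e^{−rT}·N(−d₂) = -9.108820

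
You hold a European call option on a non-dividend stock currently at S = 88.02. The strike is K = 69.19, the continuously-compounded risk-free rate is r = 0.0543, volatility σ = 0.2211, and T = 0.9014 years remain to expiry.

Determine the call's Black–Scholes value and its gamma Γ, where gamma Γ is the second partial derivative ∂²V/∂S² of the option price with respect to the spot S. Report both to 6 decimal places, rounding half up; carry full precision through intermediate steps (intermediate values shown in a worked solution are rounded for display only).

price = 22.745328
Γ = 0.007170

σ√T = 0.2211·√0.9014 = 0.209917
d₁ = (ln(S/K) + (r+σ²/2)T) / (σ√T) = (ln(88.02/69.19) + (0.0543+0.2211²/2)·0.9014) / 0.209917 = (0.240708 + 0.070979) / 0.209917 = 1.484808
d₂ = d₁ − σ√T = 1.484808 − 0.209917 = 1.274891
e^{−rT} = e^{−0.0543·0.9014} = 0.952233
N(d₁) = 0.931203,  N(d₂) = 0.898826
Call price V = S·N(d₁) − K·e^{−rT}·N(d₂) = 81.964454 − 59.219125 = 22.745328
φ(d₁) = (1/√(2π))·e^{−d₁²/2} = 0.132488
Γ = φ(d₁) / (S·σ·√T) = 0.007170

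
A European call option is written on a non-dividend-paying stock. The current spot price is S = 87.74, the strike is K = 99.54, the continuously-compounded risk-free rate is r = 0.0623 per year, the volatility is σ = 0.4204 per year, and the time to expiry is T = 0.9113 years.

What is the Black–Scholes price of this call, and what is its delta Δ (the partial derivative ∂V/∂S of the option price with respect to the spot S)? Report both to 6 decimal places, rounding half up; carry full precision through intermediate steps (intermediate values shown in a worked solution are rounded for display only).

σ√T = 0.4204·√0.9113 = 0.401322
d₁ = (ln(S/K) + (r+σ²/2)T) / (σ√T) = (ln(87.74/99.54) + (0.0623+0.4204²/2)·0.9113) / 0.401322 = (-0.126182 + 0.137304) / 0.401322 = 0.027714
d₂ = d₁ − σ√T = 0.027714 − 0.401322 = -0.373609
e^{−rT} = e^{−0.0623·0.9113} = 0.944808
N(d₁) = 0.511055,  N(d₂) = 0.354348
Call price V = S·N(d₁) − K·e^{−rT}·N(d₂) = 44.839945 − 33.325040 = 11.514905
Δ = N(d₁) = 0.511055

price = 11.514905
Δ = 0.511055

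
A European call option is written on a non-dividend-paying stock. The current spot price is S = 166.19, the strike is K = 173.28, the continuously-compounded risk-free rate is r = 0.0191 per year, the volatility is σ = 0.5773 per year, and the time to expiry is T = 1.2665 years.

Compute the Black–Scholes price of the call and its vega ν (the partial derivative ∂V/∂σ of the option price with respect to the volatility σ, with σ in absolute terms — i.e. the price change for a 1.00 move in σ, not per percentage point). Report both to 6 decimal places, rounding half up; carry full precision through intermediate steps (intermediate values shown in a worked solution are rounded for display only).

σ√T = 0.5773·√1.2665 = 0.649687
d₁ = (ln(S/K) + (r+σ²/2)T) / (σ√T) = (ln(166.19/173.28) + (0.0191+0.5773²/2)·1.2665) / 0.649687 = (-0.041777 + 0.235237) / 0.649687 = 0.297774
d₂ = d₁ − σ√T = 0.297774 − 0.649687 = -0.351913
e^{−rT} = e^{−0.0191·1.2665} = 0.976100
N(d₁) = 0.617062,  N(d₂) = 0.362452
Call price V = S·N(d₁) − K·e^{−rT}·N(d₂) = 102.549540 − 61.304570 = 41.244969
φ(d₁) = (1/√(2π))·e^{−d₁²/2} = 0.381642
ν = S·φ(d₁)·√T = 71.377822

price = 41.244969
ν = 71.377822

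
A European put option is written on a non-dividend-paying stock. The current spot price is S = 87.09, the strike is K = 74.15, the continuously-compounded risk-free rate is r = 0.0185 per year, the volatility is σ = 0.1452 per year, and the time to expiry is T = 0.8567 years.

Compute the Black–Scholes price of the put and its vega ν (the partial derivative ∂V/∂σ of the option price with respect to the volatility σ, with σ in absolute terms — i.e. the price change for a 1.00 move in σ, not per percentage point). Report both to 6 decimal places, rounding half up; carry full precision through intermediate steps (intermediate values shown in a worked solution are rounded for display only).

price = 0.471933
ν = 12.375507

σ√T = 0.1452·√0.8567 = 0.134394
d₁ = (ln(S/K) + (r+σ²/2)T) / (σ√T) = (ln(87.09/74.15) + (0.0185+0.1452²/2)·0.8567) / 0.134394 = (0.160852 + 0.024880) / 0.134394 = 1.381992
d₂ = d₁ − σ√T = 1.381992 − 0.134394 = 1.247597
e^{−rT} = e^{−0.0185·0.8567} = 0.984276
N(−d₁) = 0.083487,  N(−d₂) = 0.106089
Put price V = K·e^{−rT}·N(−d₂) − S·N(−d₁) = 7.742827 − 7.270894 = 0.471933
φ(d₁) = (1/√(2π))·e^{−d₁²/2} = 0.153525
ν = S·φ(d₁)·√T = 12.375507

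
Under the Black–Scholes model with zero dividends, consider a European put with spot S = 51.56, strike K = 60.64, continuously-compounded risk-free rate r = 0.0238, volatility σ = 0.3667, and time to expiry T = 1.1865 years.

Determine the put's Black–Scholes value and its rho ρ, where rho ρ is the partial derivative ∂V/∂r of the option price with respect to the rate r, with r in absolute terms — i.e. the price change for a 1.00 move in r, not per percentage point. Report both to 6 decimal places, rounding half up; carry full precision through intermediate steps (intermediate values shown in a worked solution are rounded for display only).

price = 12.922734
ρ = -49.222085

σ√T = 0.3667·√1.1865 = 0.399434
d₁ = (ln(S/K) + (r+σ²/2)T) / (σ√T) = (ln(51.56/60.64) + (0.0238+0.3667²/2)·1.1865) / 0.399434 = (-0.162209 + 0.108012) / 0.399434 = -0.135683
d₂ = d₁ − σ√T = -0.135683 − 0.399434 = -0.535116
e^{−rT} = e^{−0.0238·1.1865} = 0.972156
N(−d₁) = 0.553964,  N(−d₂) = 0.703715
Put price V = K·e^{−rT}·N(−d₂) − S·N(−d₁) = 41.485112 − 28.562378 = 12.922734
ρ = −K·T·e^{−rT}·N(−d₂) = -49.222085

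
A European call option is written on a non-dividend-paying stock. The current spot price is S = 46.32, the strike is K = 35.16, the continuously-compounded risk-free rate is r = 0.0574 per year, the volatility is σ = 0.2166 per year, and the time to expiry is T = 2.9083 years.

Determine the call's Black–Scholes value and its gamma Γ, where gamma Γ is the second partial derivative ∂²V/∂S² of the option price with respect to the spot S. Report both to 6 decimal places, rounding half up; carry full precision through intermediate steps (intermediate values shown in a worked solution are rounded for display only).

σ√T = 0.2166·√2.9083 = 0.369384
d₁ = (ln(S/K) + (r+σ²/2)T) / (σ√T) = (ln(46.32/35.16) + (0.0574+0.2166²/2)·2.9083) / 0.369384 = (0.275665 + 0.235159) / 0.369384 = 1.382906
d₂ = d₁ − σ√T = 1.382906 − 0.369384 = 1.013522
e^{−rT} = e^{−0.0574·2.9083} = 0.846253
N(d₁) = 0.916653,  N(d₂) = 0.844595
Call price V = S·N(d₁) − K·e^{−rT}·N(d₂) = 42.459376 − 25.130297 = 17.329080
φ(d₁) = (1/√(2π))·e^{−d₁²/2} = 0.153331
Γ = φ(d₁) / (S·σ·√T) = 0.008962

price = 17.329080
Γ = 0.008962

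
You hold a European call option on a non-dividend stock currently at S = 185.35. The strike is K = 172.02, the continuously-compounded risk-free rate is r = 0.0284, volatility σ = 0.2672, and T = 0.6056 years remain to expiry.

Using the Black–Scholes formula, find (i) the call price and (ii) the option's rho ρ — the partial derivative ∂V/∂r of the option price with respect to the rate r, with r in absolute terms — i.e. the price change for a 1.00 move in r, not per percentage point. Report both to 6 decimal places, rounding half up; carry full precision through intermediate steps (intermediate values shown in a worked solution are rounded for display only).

price = 24.208285
ρ = 64.736332

σ√T = 0.2672·√0.6056 = 0.207936
d₁ = (ln(S/K) + (r+σ²/2)T) / (σ√T) = (ln(185.35/172.02) + (0.0284+0.2672²/2)·0.6056) / 0.207936 = (0.074635 + 0.038818) / 0.207936 = 0.545615
d₂ = d₁ − σ√T = 0.545615 − 0.207936 = 0.337679
e^{−rT} = e^{−0.0284·0.6056} = 0.982948
N(d₁) = 0.707335,  N(d₂) = 0.632197
Call price V = S·N(d₁) − K·e^{−rT}·N(d₂) = 131.104473 − 106.896188 = 24.208285
ρ = K·T·e^{−rT}·N(d₂) = 64.736332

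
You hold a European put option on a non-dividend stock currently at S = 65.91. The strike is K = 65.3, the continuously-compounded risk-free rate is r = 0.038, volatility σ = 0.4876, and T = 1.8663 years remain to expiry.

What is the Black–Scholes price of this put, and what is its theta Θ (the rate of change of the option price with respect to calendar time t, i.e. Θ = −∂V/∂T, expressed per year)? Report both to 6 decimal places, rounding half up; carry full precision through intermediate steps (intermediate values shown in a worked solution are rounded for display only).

σ√T = 0.4876·√1.8663 = 0.666123
d₁ = (ln(S/K) + (r+σ²/2)T) / (σ√T) = (ln(65.91/65.3) + (0.038+0.4876²/2)·1.8663) / 0.666123 = (0.009298 + 0.292779) / 0.666123 = 0.453486
d₂ = d₁ − σ√T = 0.453486 − 0.666123 = -0.212637
e^{−rT} = e^{−0.038·1.8663} = 0.931537
N(−d₁) = 0.325099,  N(−d₂) = 0.584195
Put price V = K·e^{−rT}·N(−d₂) − S·N(−d₁) = 35.536207 − 21.427302 = 14.108905
φ(d₁) = (1/√(2π))·e^{−d₁²/2} = 0.359960
Θ = −S·φ(d₁)·σ/(2√T) + r·K·e^{−rT}·N(−d₂) = −4.233973 + 1.350376 = -2.883597

price = 14.108905
Θ = -2.883597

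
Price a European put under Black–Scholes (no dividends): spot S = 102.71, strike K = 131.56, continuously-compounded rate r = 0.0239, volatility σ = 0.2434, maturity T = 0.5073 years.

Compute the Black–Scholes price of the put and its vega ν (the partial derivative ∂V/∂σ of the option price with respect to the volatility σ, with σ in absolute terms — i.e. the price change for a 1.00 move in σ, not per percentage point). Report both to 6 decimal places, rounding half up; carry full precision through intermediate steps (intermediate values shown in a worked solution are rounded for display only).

σ√T = 0.2434·√0.5073 = 0.173362
d₁ = (ln(S/K) + (r+σ²/2)T) / (σ√T) = (ln(102.71/131.56) + (0.0239+0.2434²/2)·0.5073) / 0.173362 = (-0.247554 + 0.027152) / 0.173362 = -1.271342
d₂ = d₁ − σ√T = -1.271342 − 0.173362 = -1.444704
e^{−rT} = e^{−0.0239·0.5073} = 0.987949
N(−d₁) = 0.898197,  N(−d₂) = 0.925729
Put price V = K·e^{−rT}·N(−d₂) − S·N(−d₁) = 120.321253 − 92.253763 = 28.067490
φ(d₁) = (1/√(2π))·e^{−d₁²/2} = 0.177800
ν = S·φ(d₁)·√T = 13.007021

price = 28.067490
ν = 13.007021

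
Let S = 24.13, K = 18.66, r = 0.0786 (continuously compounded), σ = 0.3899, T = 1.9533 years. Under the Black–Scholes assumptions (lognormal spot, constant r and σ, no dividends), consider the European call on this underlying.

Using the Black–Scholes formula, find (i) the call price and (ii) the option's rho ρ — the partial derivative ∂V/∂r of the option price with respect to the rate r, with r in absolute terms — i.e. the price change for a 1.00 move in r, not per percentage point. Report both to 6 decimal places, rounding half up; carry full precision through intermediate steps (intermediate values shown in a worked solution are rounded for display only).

price = 9.492302
ρ = 21.406183

σ√T = 0.3899·√1.9533 = 0.544926
d₁ = (ln(S/K) + (r+σ²/2)T) / (σ√T) = (ln(24.13/18.66) + (0.0786+0.3899²/2)·1.9533) / 0.544926 = (0.257074 + 0.302002) / 0.544926 = 1.025965
d₂ = d₁ − σ√T = 1.025965 − 0.544926 = 0.481039
e^{−rT} = e^{−0.0786·1.9533} = 0.857676
N(d₁) = 0.847546,  N(d₂) = 0.684756
Call price V = S·N(d₁) − K·e^{−rT}·N(d₂) = 20.451285 − 10.958984 = 9.492302
ρ = K·T·e^{−rT}·N(d₂) = 21.406183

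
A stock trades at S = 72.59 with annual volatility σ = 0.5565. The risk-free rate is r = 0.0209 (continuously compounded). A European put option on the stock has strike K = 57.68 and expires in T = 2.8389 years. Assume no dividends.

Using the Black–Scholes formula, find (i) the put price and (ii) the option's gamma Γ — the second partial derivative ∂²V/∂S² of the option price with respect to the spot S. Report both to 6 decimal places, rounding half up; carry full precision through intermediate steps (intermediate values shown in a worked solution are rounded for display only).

σ√T = 0.5565·√2.8389 = 0.937649
d₁ = (ln(S/K) + (r+σ²/2)T) / (σ√T) = (ln(72.59/57.68) + (0.0209+0.5565²/2)·2.8389) / 0.937649 = (0.229917 + 0.498926) / 0.937649 = 0.777308
d₂ = d₁ − σ√T = 0.777308 − 0.937649 = -0.160340
e^{−rT} = e^{−0.0209·2.8389} = 0.942393
N(−d₁) = 0.218488,  N(−d₂) = 0.563694
Put price V = K·e^{−rT}·N(−d₂) − S·N(−d₁) = 30.640814 − 15.860073 = 14.780741
φ(d₁) = (1/√(2π))·e^{−d₁²/2} = 0.294922
Γ = φ(d₁) / (S·σ·√T) = 0.004333

price = 14.780741
Γ = 0.004333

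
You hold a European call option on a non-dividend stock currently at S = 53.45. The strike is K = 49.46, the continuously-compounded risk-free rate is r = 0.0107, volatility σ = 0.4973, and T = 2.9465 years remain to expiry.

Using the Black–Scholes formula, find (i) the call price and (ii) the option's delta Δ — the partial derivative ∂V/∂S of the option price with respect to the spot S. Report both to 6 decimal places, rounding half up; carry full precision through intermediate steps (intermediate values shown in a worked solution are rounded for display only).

price = 19.642483
Δ = 0.710428

σ√T = 0.4973·√2.9465 = 0.853634
d₁ = (ln(S/K) + (r+σ²/2)T) / (σ√T) = (ln(53.45/49.46) + (0.0107+0.4973²/2)·2.9465) / 0.853634 = (0.077582 + 0.395873) / 0.853634 = 0.554635
d₂ = d₁ − σ√T = 0.554635 − 0.853634 = -0.298999
e^{−rT} = e^{−0.0107·2.9465} = 0.968964
N(d₁) = 0.710428,  N(d₂) = 0.382470
Call price V = S·N(d₁) − K·e^{−rT}·N(d₂) = 37.972370 − 18.329887 = 19.642483
Δ = N(d₁) = 0.710428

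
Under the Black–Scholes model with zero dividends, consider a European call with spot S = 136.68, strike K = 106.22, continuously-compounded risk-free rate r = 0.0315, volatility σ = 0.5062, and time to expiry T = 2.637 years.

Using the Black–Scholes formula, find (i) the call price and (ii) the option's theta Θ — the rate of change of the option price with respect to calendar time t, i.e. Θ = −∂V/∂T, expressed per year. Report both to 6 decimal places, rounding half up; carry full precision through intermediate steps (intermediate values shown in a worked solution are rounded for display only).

price = 59.710921
Θ = -7.613865

σ√T = 0.5062·√2.637 = 0.822010
d₁ = (ln(S/K) + (r+σ²/2)T) / (σ√T) = (ln(136.68/106.22) + (0.0315+0.5062²/2)·2.637) / 0.822010 = (0.252130 + 0.420916) / 0.822010 = 0.818780
d₂ = d₁ − σ√T = 0.818780 − 0.822010 = -0.003230
e^{−rT} = e^{−0.0315·2.637} = 0.920291
N(d₁) = 0.793544,  N(d₂) = 0.498712
Call price V = S·N(d₁) − K·e^{−rT}·N(d₂) = 108.461616 − 48.750695 = 59.710921
φ(d₁) = (1/√(2π))·e^{−d₁²/2} = 0.285321
Θ = −S·φ(d₁)·σ/(2√T) − r·K·e^{−rT}·N(d₂) = −6.078218 − 1.535647 = -7.613865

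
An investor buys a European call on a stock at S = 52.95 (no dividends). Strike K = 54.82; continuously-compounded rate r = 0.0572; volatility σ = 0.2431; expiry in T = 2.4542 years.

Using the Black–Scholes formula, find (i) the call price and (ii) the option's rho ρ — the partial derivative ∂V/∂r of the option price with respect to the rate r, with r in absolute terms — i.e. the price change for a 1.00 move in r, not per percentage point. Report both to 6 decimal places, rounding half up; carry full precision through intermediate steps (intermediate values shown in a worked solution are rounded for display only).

σ√T = 0.2431·√2.4542 = 0.380838
d₁ = (ln(S/K) + (r+σ²/2)T) / (σ√T) = (ln(52.95/54.82) + (0.0572+0.2431²/2)·2.4542) / 0.380838 = (-0.034707 + 0.212899) / 0.380838 = 0.467895
d₂ = d₁ − σ√T = 0.467895 − 0.380838 = 0.087057
e^{−rT} = e^{−0.0572·2.4542} = 0.869028
N(d₁) = 0.680070,  N(d₂) = 0.534687
Call price V = S·N(d₁) − K·e^{−rT}·N(d₂) = 36.009707 − 25.472535 = 10.537172
ρ = K·T·e^{−rT}·N(d₂) = 62.514696

price = 10.537172
ρ = 62.514696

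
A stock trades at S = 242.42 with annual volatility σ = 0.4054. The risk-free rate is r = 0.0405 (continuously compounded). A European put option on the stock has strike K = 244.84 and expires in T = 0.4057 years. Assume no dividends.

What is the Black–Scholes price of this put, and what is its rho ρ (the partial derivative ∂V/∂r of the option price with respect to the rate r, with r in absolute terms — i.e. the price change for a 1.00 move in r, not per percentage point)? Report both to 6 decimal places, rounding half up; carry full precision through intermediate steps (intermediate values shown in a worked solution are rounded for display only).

price = 24.045592
ρ = -52.901101

σ√T = 0.4054·√0.4057 = 0.258218
d₁ = (ln(S/K) + (r+σ²/2)T) / (σ√T) = (ln(242.42/244.84) + (0.0405+0.4054²/2)·0.4057) / 0.258218 = (-0.009933 + 0.049769) / 0.258218 = 0.154272
d₂ = d₁ − σ√T = 0.154272 − 0.258218 = -0.103945
e^{−rT} = e^{−0.0405·0.4057} = 0.983703
N(−d₁) = 0.438697,  N(−d₂) = 0.541394
Put price V = K·e^{−rT}·N(−d₂) − S·N(−d₁) = 130.394630 − 106.349038 = 24.045592
ρ = −K·T·e^{−rT}·N(−d₂) = -52.901101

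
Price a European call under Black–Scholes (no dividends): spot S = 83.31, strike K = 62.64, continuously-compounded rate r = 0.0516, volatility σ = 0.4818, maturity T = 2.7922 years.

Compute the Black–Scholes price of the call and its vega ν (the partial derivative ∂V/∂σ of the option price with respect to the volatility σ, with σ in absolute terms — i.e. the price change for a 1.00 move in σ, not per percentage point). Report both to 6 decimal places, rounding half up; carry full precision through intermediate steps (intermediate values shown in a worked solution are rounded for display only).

price = 38.818967
ν = 35.847416

σ√T = 0.4818·√2.7922 = 0.805082
d₁ = (ln(S/K) + (r+σ²/2)T) / (σ√T) = (ln(83.31/62.64) + (0.0516+0.4818²/2)·2.7922) / 0.805082 = (0.285165 + 0.468156) / 0.805082 = 0.935707
d₂ = d₁ − σ√T = 0.935707 − 0.805082 = 0.130625
e^{−rT} = e^{−0.0516·2.7922} = 0.865821
N(d₁) = 0.825288,  N(d₂) = 0.551964
Call price V = S·N(d₁) − K·e^{−rT}·N(d₂) = 68.754733 − 29.935766 = 38.818967
φ(d₁) = (1/√(2π))·e^{−d₁²/2} = 0.257506
ν = S·φ(d₁)·√T = 35.847416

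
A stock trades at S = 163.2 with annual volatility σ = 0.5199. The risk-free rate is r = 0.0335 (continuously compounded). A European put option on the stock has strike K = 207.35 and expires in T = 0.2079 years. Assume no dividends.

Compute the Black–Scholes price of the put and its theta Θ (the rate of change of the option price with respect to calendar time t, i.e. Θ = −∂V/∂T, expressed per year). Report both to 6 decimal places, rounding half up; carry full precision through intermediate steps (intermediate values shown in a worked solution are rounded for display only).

σ√T = 0.5199·√0.2079 = 0.237054
d₁ = (ln(S/K) + (r+σ²/2)T) / (σ√T) = (ln(163.2/207.35) + (0.0335+0.5199²/2)·0.2079) / 0.237054 = (-0.239432 + 0.035062) / 0.237054 = -0.862124
d₂ = d₁ − σ√T = -0.862124 − 0.237054 = -1.099178
e^{−rT} = e^{−0.0335·0.2079} = 0.993060
N(−d₁) = 0.805690,  N(−d₂) = 0.864155
Put price V = K·e^{−rT}·N(−d₂) − S·N(−d₁) = 177.938879 − 131.488664 = 46.450215
φ(d₁) = (1/√(2π))·e^{−d₁²/2} = 0.275115
Θ = −S·φ(d₁)·σ/(2√T) + r·K·e^{−rT}·N(−d₂) = −25.597434 + 5.960952 = -19.636482

price = 46.450215
Θ = -19.636482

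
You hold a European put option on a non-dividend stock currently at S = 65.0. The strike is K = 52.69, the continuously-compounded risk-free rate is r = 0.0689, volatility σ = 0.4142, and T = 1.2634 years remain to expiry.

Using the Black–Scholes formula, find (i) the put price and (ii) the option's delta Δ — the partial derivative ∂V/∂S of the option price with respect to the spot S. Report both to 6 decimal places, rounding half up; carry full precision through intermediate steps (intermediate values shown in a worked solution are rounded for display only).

price = 4.073659
Δ = -0.191949

σ√T = 0.4142·√1.2634 = 0.465565
d₁ = (ln(S/K) + (r+σ²/2)T) / (σ√T) = (ln(65.0/52.69) + (0.0689+0.4142²/2)·1.2634) / 0.465565 = (0.209962 + 0.195424) / 0.465565 = 0.870738
d₂ = d₁ − σ√T = 0.870738 − 0.465565 = 0.405173
e^{−rT} = e^{−0.0689·1.2634} = 0.916633
N(−d₁) = 0.191949,  N(−d₂) = 0.342675
Put price V = K·e^{−rT}·N(−d₂) − S·N(−d₁) = 16.550319 − 12.476660 = 4.073659
Δ = −N(−d₁) = -0.191949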